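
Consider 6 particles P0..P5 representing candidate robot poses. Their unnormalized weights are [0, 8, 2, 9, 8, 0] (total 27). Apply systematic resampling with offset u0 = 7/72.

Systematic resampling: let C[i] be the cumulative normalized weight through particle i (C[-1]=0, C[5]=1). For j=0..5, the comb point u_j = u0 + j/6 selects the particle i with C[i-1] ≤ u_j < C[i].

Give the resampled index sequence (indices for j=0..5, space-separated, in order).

C = [0, 8/27, 10/27, 19/27, 1, 1]
j=0: u_0=7/72 ∈ [0, 8/27) → index 1
j=1: u_1=19/72 ∈ [0, 8/27) → index 1
j=2: u_2=31/72 ∈ [10/27, 19/27) → index 3
j=3: u_3=43/72 ∈ [10/27, 19/27) → index 3
j=4: u_4=55/72 ∈ [19/27, 1) → index 4
j=5: u_5=67/72 ∈ [19/27, 1) → index 4

1 1 3 3 4 4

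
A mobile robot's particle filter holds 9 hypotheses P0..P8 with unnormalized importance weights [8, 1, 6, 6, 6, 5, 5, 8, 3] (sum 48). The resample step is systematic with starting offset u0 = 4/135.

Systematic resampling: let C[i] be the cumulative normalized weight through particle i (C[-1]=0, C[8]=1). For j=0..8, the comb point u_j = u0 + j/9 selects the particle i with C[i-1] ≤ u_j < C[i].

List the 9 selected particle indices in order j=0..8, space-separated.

0 0 2 3 4 5 6 7 7

C = [1/6, 3/16, 5/16, 7/16, 9/16, 2/3, 37/48, 15/16, 1]
j=0: u_0=4/135 ∈ [0, 1/6) → index 0
j=1: u_1=19/135 ∈ [0, 1/6) → index 0
j=2: u_2=34/135 ∈ [3/16, 5/16) → index 2
j=3: u_3=49/135 ∈ [5/16, 7/16) → index 3
j=4: u_4=64/135 ∈ [7/16, 9/16) → index 4
j=5: u_5=79/135 ∈ [9/16, 2/3) → index 5
j=6: u_6=94/135 ∈ [2/3, 37/48) → index 6
j=7: u_7=109/135 ∈ [37/48, 15/16) → index 7
j=8: u_8=124/135 ∈ [37/48, 15/16) → index 7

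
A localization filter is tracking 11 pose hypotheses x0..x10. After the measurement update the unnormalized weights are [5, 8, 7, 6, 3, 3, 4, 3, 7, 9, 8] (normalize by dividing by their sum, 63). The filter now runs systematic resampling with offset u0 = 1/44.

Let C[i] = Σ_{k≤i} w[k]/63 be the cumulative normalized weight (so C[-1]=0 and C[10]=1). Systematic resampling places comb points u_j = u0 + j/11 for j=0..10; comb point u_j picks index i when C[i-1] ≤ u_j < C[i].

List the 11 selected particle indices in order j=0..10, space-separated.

C = [5/63, 13/63, 20/63, 26/63, 29/63, 32/63, 4/7, 13/21, 46/63, 55/63, 1]
j=0: u_0=1/44 ∈ [0, 5/63) → index 0
j=1: u_1=5/44 ∈ [5/63, 13/63) → index 1
j=2: u_2=9/44 ∈ [5/63, 13/63) → index 1
j=3: u_3=13/44 ∈ [13/63, 20/63) → index 2
j=4: u_4=17/44 ∈ [20/63, 26/63) → index 3
j=5: u_5=21/44 ∈ [29/63, 32/63) → index 5
j=6: u_6=25/44 ∈ [32/63, 4/7) → index 6
j=7: u_7=29/44 ∈ [13/21, 46/63) → index 8
j=8: u_8=3/4 ∈ [46/63, 55/63) → index 9
j=9: u_9=37/44 ∈ [46/63, 55/63) → index 9
j=10: u_10=41/44 ∈ [55/63, 1) → index 10

0 1 1 2 3 5 6 8 9 9 10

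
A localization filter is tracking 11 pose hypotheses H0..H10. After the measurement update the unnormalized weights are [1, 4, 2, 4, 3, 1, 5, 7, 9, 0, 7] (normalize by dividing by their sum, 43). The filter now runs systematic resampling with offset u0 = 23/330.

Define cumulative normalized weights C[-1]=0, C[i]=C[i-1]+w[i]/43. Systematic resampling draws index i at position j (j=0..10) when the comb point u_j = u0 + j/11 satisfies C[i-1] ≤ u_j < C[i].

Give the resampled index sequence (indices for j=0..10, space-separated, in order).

C = [1/43, 5/43, 7/43, 11/43, 14/43, 15/43, 20/43, 27/43, 36/43, 36/43, 1]
j=0: u_0=23/330 ∈ [1/43, 5/43) → index 1
j=1: u_1=53/330 ∈ [5/43, 7/43) → index 2
j=2: u_2=83/330 ∈ [7/43, 11/43) → index 3
j=3: u_3=113/330 ∈ [14/43, 15/43) → index 5
j=4: u_4=13/30 ∈ [15/43, 20/43) → index 6
j=5: u_5=173/330 ∈ [20/43, 27/43) → index 7
j=6: u_6=203/330 ∈ [20/43, 27/43) → index 7
j=7: u_7=233/330 ∈ [27/43, 36/43) → index 8
j=8: u_8=263/330 ∈ [27/43, 36/43) → index 8
j=9: u_9=293/330 ∈ [36/43, 1) → index 10
j=10: u_10=323/330 ∈ [36/43, 1) → index 10

1 2 3 5 6 7 7 8 8 10 10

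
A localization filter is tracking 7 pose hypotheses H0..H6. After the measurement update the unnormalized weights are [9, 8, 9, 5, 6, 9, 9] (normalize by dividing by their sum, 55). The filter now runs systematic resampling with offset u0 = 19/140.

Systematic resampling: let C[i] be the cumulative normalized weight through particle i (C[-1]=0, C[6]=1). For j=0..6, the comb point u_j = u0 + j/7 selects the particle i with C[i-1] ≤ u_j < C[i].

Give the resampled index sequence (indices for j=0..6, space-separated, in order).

C = [9/55, 17/55, 26/55, 31/55, 37/55, 46/55, 1]
j=0: u_0=19/140 ∈ [0, 9/55) → index 0
j=1: u_1=39/140 ∈ [9/55, 17/55) → index 1
j=2: u_2=59/140 ∈ [17/55, 26/55) → index 2
j=3: u_3=79/140 ∈ [31/55, 37/55) → index 4
j=4: u_4=99/140 ∈ [37/55, 46/55) → index 5
j=5: u_5=17/20 ∈ [46/55, 1) → index 6
j=6: u_6=139/140 ∈ [46/55, 1) → index 6

0 1 2 4 5 6 6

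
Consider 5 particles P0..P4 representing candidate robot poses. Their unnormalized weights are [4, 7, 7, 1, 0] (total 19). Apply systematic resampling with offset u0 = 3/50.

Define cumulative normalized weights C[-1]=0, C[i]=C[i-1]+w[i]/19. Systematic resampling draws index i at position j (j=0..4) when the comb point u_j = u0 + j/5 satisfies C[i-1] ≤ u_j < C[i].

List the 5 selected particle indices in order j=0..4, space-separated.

C = [4/19, 11/19, 18/19, 1, 1]
j=0: u_0=3/50 ∈ [0, 4/19) → index 0
j=1: u_1=13/50 ∈ [4/19, 11/19) → index 1
j=2: u_2=23/50 ∈ [4/19, 11/19) → index 1
j=3: u_3=33/50 ∈ [11/19, 18/19) → index 2
j=4: u_4=43/50 ∈ [11/19, 18/19) → index 2

0 1 1 2 2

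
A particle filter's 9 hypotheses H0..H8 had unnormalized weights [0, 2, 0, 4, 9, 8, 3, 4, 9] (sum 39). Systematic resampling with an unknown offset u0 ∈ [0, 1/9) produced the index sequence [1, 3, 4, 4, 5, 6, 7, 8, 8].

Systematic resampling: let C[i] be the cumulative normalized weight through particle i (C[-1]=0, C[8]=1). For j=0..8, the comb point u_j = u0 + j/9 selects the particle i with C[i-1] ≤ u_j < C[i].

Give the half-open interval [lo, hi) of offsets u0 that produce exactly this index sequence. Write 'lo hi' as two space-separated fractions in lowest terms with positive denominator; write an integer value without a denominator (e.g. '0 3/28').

4/117 5/117

C = [0, 2/39, 2/39, 2/13, 5/13, 23/39, 2/3, 10/13, 1]
j=0 picked index 1: u0 ∈ [0, 2/39)
j=1 picked index 3: u0 ∈ [-7/117, 5/117)
j=2 picked index 4: u0 ∈ [-8/117, 19/117)
j=3 picked index 4: u0 ∈ [-7/39, 2/39)
j=4 picked index 5: u0 ∈ [-7/117, 17/117)
j=5 picked index 6: u0 ∈ [4/117, 1/9)
j=6 picked index 7: u0 ∈ [0, 4/39)
j=7 picked index 8: u0 ∈ [-1/117, 2/9)
j=8 picked index 8: u0 ∈ [-14/117, 1/9)
intersection: [4/117, 5/117)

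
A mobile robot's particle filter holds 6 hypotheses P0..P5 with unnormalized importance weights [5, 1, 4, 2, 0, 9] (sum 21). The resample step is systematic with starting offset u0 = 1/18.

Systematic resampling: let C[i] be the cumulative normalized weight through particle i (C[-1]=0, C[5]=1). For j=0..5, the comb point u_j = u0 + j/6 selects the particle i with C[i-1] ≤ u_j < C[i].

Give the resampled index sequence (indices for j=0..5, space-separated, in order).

0 0 2 3 5 5

C = [5/21, 2/7, 10/21, 4/7, 4/7, 1]
j=0: u_0=1/18 ∈ [0, 5/21) → index 0
j=1: u_1=2/9 ∈ [0, 5/21) → index 0
j=2: u_2=7/18 ∈ [2/7, 10/21) → index 2
j=3: u_3=5/9 ∈ [10/21, 4/7) → index 3
j=4: u_4=13/18 ∈ [4/7, 1) → index 5
j=5: u_5=8/9 ∈ [4/7, 1) → index 5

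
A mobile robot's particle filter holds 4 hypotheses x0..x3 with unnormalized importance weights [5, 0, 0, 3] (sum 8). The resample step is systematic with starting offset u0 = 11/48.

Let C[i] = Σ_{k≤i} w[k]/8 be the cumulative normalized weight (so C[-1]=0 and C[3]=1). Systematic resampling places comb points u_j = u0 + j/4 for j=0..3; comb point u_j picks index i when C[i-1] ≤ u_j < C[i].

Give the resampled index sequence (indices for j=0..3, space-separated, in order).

0 0 3 3

C = [5/8, 5/8, 5/8, 1]
j=0: u_0=11/48 ∈ [0, 5/8) → index 0
j=1: u_1=23/48 ∈ [0, 5/8) → index 0
j=2: u_2=35/48 ∈ [5/8, 1) → index 3
j=3: u_3=47/48 ∈ [5/8, 1) → index 3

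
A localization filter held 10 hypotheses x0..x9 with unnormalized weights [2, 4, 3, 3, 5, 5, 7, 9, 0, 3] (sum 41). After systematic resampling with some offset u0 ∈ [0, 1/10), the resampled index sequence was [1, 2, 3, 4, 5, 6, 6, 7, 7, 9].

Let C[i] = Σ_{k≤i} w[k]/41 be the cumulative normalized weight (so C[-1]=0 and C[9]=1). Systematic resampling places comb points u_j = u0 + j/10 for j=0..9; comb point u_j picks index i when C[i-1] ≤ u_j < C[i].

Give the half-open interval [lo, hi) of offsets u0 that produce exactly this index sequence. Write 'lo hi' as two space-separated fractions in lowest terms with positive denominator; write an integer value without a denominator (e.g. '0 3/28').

C = [2/41, 6/41, 9/41, 12/41, 17/41, 22/41, 29/41, 38/41, 38/41, 1]
j=0 picked index 1: u0 ∈ [2/41, 6/41)
j=1 picked index 2: u0 ∈ [19/410, 49/410)
j=2 picked index 3: u0 ∈ [4/205, 19/205)
j=3 picked index 4: u0 ∈ [-3/410, 47/410)
j=4 picked index 5: u0 ∈ [3/205, 28/205)
j=5 picked index 6: u0 ∈ [3/82, 17/82)
j=6 picked index 6: u0 ∈ [-13/205, 22/205)
j=7 picked index 7: u0 ∈ [3/410, 93/410)
j=8 picked index 7: u0 ∈ [-19/205, 26/205)
j=9 picked index 9: u0 ∈ [11/410, 1/10)
intersection: [2/41, 19/205)

2/41 19/205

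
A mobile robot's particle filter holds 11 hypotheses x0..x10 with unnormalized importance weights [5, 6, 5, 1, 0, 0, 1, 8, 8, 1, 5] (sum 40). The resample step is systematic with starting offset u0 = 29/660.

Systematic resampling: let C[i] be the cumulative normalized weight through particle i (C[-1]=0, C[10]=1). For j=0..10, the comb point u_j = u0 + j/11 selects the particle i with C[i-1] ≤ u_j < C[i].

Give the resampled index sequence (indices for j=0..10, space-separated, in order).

C = [1/8, 11/40, 2/5, 17/40, 17/40, 17/40, 9/20, 13/20, 17/20, 7/8, 1]
j=0: u_0=29/660 ∈ [0, 1/8) → index 0
j=1: u_1=89/660 ∈ [1/8, 11/40) → index 1
j=2: u_2=149/660 ∈ [1/8, 11/40) → index 1
j=3: u_3=19/60 ∈ [11/40, 2/5) → index 2
j=4: u_4=269/660 ∈ [2/5, 17/40) → index 3
j=5: u_5=329/660 ∈ [9/20, 13/20) → index 7
j=6: u_6=389/660 ∈ [9/20, 13/20) → index 7
j=7: u_7=449/660 ∈ [13/20, 17/20) → index 8
j=8: u_8=509/660 ∈ [13/20, 17/20) → index 8
j=9: u_9=569/660 ∈ [17/20, 7/8) → index 9
j=10: u_10=629/660 ∈ [7/8, 1) → index 10

0 1 1 2 3 7 7 8 8 9 10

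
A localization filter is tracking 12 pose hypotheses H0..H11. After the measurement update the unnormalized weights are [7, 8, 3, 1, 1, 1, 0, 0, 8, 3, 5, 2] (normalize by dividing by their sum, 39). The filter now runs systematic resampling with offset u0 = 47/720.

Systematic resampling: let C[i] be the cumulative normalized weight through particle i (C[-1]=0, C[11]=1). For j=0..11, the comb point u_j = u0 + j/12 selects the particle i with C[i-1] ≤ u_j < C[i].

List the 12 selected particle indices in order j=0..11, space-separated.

C = [7/39, 5/13, 6/13, 19/39, 20/39, 7/13, 7/13, 7/13, 29/39, 32/39, 37/39, 1]
j=0: u_0=47/720 ∈ [0, 7/39) → index 0
j=1: u_1=107/720 ∈ [0, 7/39) → index 0
j=2: u_2=167/720 ∈ [7/39, 5/13) → index 1
j=3: u_3=227/720 ∈ [7/39, 5/13) → index 1
j=4: u_4=287/720 ∈ [5/13, 6/13) → index 2
j=5: u_5=347/720 ∈ [6/13, 19/39) → index 3
j=6: u_6=407/720 ∈ [7/13, 29/39) → index 8
j=7: u_7=467/720 ∈ [7/13, 29/39) → index 8
j=8: u_8=527/720 ∈ [7/13, 29/39) → index 8
j=9: u_9=587/720 ∈ [29/39, 32/39) → index 9
j=10: u_10=647/720 ∈ [32/39, 37/39) → index 10
j=11: u_11=707/720 ∈ [37/39, 1) → index 11

0 0 1 1 2 3 8 8 8 9 10 11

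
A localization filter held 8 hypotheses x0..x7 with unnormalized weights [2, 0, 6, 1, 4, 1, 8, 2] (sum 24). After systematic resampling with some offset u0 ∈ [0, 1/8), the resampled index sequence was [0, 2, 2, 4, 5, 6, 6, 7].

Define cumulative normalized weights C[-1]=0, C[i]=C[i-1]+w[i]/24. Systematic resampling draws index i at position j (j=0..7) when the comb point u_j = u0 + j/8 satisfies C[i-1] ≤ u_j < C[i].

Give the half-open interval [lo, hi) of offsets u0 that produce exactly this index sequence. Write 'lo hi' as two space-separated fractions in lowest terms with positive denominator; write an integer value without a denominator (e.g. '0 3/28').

1/24 1/12

C = [1/12, 1/12, 1/3, 3/8, 13/24, 7/12, 11/12, 1]
j=0 picked index 0: u0 ∈ [0, 1/12)
j=1 picked index 2: u0 ∈ [-1/24, 5/24)
j=2 picked index 2: u0 ∈ [-1/6, 1/12)
j=3 picked index 4: u0 ∈ [0, 1/6)
j=4 picked index 5: u0 ∈ [1/24, 1/12)
j=5 picked index 6: u0 ∈ [-1/24, 7/24)
j=6 picked index 6: u0 ∈ [-1/6, 1/6)
j=7 picked index 7: u0 ∈ [1/24, 1/8)
intersection: [1/24, 1/12)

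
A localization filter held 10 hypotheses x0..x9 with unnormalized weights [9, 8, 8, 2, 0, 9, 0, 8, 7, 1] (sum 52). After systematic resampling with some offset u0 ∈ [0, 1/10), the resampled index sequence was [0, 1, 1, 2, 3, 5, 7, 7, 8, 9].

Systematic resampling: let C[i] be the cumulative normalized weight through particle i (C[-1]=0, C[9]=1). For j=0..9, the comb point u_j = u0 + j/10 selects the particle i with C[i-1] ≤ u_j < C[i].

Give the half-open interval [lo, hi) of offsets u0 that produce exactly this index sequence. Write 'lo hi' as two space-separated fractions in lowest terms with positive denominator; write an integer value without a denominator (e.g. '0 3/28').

C = [9/52, 17/52, 25/52, 27/52, 27/52, 9/13, 9/13, 11/13, 51/52, 1]
j=0 picked index 0: u0 ∈ [0, 9/52)
j=1 picked index 1: u0 ∈ [19/260, 59/260)
j=2 picked index 1: u0 ∈ [-7/260, 33/260)
j=3 picked index 2: u0 ∈ [7/260, 47/260)
j=4 picked index 3: u0 ∈ [21/260, 31/260)
j=5 picked index 5: u0 ∈ [1/52, 5/26)
j=6 picked index 7: u0 ∈ [6/65, 16/65)
j=7 picked index 7: u0 ∈ [-1/130, 19/130)
j=8 picked index 8: u0 ∈ [3/65, 47/260)
j=9 picked index 9: u0 ∈ [21/260, 1/10)
intersection: [6/65, 1/10)

6/65 1/10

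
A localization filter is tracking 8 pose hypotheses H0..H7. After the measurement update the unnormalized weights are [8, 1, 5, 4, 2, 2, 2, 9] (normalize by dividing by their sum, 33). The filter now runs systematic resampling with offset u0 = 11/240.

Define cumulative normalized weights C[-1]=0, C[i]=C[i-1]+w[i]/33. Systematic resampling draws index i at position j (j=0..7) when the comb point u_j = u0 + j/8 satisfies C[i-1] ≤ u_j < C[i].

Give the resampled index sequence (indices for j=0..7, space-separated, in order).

0 0 2 2 4 6 7 7

C = [8/33, 3/11, 14/33, 6/11, 20/33, 2/3, 8/11, 1]
j=0: u_0=11/240 ∈ [0, 8/33) → index 0
j=1: u_1=41/240 ∈ [0, 8/33) → index 0
j=2: u_2=71/240 ∈ [3/11, 14/33) → index 2
j=3: u_3=101/240 ∈ [3/11, 14/33) → index 2
j=4: u_4=131/240 ∈ [6/11, 20/33) → index 4
j=5: u_5=161/240 ∈ [2/3, 8/11) → index 6
j=6: u_6=191/240 ∈ [8/11, 1) → index 7
j=7: u_7=221/240 ∈ [8/11, 1) → index 7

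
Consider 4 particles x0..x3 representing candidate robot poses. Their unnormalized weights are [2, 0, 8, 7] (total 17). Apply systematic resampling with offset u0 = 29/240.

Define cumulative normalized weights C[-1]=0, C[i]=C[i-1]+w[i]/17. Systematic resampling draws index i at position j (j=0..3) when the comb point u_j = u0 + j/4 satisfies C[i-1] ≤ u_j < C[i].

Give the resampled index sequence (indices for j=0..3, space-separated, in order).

2 2 3 3

C = [2/17, 2/17, 10/17, 1]
j=0: u_0=29/240 ∈ [2/17, 10/17) → index 2
j=1: u_1=89/240 ∈ [2/17, 10/17) → index 2
j=2: u_2=149/240 ∈ [10/17, 1) → index 3
j=3: u_3=209/240 ∈ [10/17, 1) → index 3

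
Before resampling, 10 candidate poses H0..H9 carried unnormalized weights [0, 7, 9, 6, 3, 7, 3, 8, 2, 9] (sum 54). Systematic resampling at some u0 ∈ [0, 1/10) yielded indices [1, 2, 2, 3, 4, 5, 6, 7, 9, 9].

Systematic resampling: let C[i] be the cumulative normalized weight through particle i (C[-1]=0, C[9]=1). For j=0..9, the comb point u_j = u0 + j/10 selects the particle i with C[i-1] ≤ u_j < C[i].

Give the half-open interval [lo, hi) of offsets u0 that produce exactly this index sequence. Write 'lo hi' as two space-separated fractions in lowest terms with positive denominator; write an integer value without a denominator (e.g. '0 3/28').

C = [0, 7/54, 8/27, 11/27, 25/54, 16/27, 35/54, 43/54, 5/6, 1]
j=0 picked index 1: u0 ∈ [0, 7/54)
j=1 picked index 2: u0 ∈ [4/135, 53/270)
j=2 picked index 2: u0 ∈ [-19/270, 13/135)
j=3 picked index 3: u0 ∈ [-1/270, 29/270)
j=4 picked index 4: u0 ∈ [1/135, 17/270)
j=5 picked index 5: u0 ∈ [-1/27, 5/54)
j=6 picked index 6: u0 ∈ [-1/135, 13/270)
j=7 picked index 7: u0 ∈ [-7/135, 13/135)
j=8 picked index 9: u0 ∈ [1/30, 1/5)
j=9 picked index 9: u0 ∈ [-1/15, 1/10)
intersection: [1/30, 13/270)

1/30 13/270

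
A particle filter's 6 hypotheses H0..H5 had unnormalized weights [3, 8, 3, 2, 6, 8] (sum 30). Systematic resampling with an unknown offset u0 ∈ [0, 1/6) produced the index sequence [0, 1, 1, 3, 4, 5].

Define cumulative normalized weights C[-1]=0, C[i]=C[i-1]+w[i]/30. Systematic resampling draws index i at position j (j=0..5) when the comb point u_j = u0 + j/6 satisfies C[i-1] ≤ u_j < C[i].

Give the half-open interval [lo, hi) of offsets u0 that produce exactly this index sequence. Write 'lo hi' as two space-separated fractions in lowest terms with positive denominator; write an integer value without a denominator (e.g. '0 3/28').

C = [1/10, 11/30, 7/15, 8/15, 11/15, 1]
j=0 picked index 0: u0 ∈ [0, 1/10)
j=1 picked index 1: u0 ∈ [-1/15, 1/5)
j=2 picked index 1: u0 ∈ [-7/30, 1/30)
j=3 picked index 3: u0 ∈ [-1/30, 1/30)
j=4 picked index 4: u0 ∈ [-2/15, 1/15)
j=5 picked index 5: u0 ∈ [-1/10, 1/6)
intersection: [0, 1/30)

0 1/30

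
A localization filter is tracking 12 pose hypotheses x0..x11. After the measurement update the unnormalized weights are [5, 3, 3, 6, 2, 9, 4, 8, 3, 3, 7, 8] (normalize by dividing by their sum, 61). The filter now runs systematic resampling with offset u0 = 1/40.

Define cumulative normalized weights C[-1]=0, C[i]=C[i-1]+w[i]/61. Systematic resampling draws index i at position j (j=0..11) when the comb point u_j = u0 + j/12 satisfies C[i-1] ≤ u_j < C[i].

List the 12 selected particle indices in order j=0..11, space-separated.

C = [5/61, 8/61, 11/61, 17/61, 19/61, 28/61, 32/61, 40/61, 43/61, 46/61, 53/61, 1]
j=0: u_0=1/40 ∈ [0, 5/61) → index 0
j=1: u_1=13/120 ∈ [5/61, 8/61) → index 1
j=2: u_2=23/120 ∈ [11/61, 17/61) → index 3
j=3: u_3=11/40 ∈ [11/61, 17/61) → index 3
j=4: u_4=43/120 ∈ [19/61, 28/61) → index 5
j=5: u_5=53/120 ∈ [19/61, 28/61) → index 5
j=6: u_6=21/40 ∈ [32/61, 40/61) → index 7
j=7: u_7=73/120 ∈ [32/61, 40/61) → index 7
j=8: u_8=83/120 ∈ [40/61, 43/61) → index 8
j=9: u_9=31/40 ∈ [46/61, 53/61) → index 10
j=10: u_10=103/120 ∈ [46/61, 53/61) → index 10
j=11: u_11=113/120 ∈ [53/61, 1) → index 11

0 1 3 3 5 5 7 7 8 10 10 11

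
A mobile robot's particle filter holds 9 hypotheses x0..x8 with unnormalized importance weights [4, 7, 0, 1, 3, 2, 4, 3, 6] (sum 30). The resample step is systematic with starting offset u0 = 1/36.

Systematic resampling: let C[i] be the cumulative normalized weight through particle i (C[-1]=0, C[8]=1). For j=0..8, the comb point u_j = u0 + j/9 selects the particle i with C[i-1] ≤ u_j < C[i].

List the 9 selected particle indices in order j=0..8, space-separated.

0 1 1 1 4 6 6 8 8

C = [2/15, 11/30, 11/30, 2/5, 1/2, 17/30, 7/10, 4/5, 1]
j=0: u_0=1/36 ∈ [0, 2/15) → index 0
j=1: u_1=5/36 ∈ [2/15, 11/30) → index 1
j=2: u_2=1/4 ∈ [2/15, 11/30) → index 1
j=3: u_3=13/36 ∈ [2/15, 11/30) → index 1
j=4: u_4=17/36 ∈ [2/5, 1/2) → index 4
j=5: u_5=7/12 ∈ [17/30, 7/10) → index 6
j=6: u_6=25/36 ∈ [17/30, 7/10) → index 6
j=7: u_7=29/36 ∈ [4/5, 1) → index 8
j=8: u_8=11/12 ∈ [4/5, 1) → index 8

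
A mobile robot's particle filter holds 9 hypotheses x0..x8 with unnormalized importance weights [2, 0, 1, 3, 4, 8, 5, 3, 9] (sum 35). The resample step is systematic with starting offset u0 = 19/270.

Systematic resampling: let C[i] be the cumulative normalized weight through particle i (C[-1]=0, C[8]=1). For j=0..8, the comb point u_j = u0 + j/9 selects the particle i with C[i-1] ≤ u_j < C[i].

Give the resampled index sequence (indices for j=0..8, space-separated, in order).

2 4 5 5 6 6 7 8 8

C = [2/35, 2/35, 3/35, 6/35, 2/7, 18/35, 23/35, 26/35, 1]
j=0: u_0=19/270 ∈ [2/35, 3/35) → index 2
j=1: u_1=49/270 ∈ [6/35, 2/7) → index 4
j=2: u_2=79/270 ∈ [2/7, 18/35) → index 5
j=3: u_3=109/270 ∈ [2/7, 18/35) → index 5
j=4: u_4=139/270 ∈ [18/35, 23/35) → index 6
j=5: u_5=169/270 ∈ [18/35, 23/35) → index 6
j=6: u_6=199/270 ∈ [23/35, 26/35) → index 7
j=7: u_7=229/270 ∈ [26/35, 1) → index 8
j=8: u_8=259/270 ∈ [26/35, 1) → index 8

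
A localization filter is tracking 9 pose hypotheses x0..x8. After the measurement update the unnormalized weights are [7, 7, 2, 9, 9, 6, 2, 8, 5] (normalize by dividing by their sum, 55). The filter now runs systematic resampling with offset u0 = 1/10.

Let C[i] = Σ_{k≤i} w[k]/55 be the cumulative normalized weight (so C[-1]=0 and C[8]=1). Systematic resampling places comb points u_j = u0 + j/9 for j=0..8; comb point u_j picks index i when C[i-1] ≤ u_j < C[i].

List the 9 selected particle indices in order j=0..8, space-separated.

0 1 3 3 4 5 7 7 8

C = [7/55, 14/55, 16/55, 5/11, 34/55, 8/11, 42/55, 10/11, 1]
j=0: u_0=1/10 ∈ [0, 7/55) → index 0
j=1: u_1=19/90 ∈ [7/55, 14/55) → index 1
j=2: u_2=29/90 ∈ [16/55, 5/11) → index 3
j=3: u_3=13/30 ∈ [16/55, 5/11) → index 3
j=4: u_4=49/90 ∈ [5/11, 34/55) → index 4
j=5: u_5=59/90 ∈ [34/55, 8/11) → index 5
j=6: u_6=23/30 ∈ [42/55, 10/11) → index 7
j=7: u_7=79/90 ∈ [42/55, 10/11) → index 7
j=8: u_8=89/90 ∈ [10/11, 1) → index 8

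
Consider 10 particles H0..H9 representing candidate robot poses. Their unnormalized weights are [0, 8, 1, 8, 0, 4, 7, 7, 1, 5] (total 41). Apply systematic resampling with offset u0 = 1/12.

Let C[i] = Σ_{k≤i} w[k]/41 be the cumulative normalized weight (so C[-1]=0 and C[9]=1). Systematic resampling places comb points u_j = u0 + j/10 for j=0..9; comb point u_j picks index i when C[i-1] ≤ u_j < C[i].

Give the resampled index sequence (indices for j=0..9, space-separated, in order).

C = [0, 8/41, 9/41, 17/41, 17/41, 21/41, 28/41, 35/41, 36/41, 1]
j=0: u_0=1/12 ∈ [0, 8/41) → index 1
j=1: u_1=11/60 ∈ [0, 8/41) → index 1
j=2: u_2=17/60 ∈ [9/41, 17/41) → index 3
j=3: u_3=23/60 ∈ [9/41, 17/41) → index 3
j=4: u_4=29/60 ∈ [17/41, 21/41) → index 5
j=5: u_5=7/12 ∈ [21/41, 28/41) → index 6
j=6: u_6=41/60 ∈ [28/41, 35/41) → index 7
j=7: u_7=47/60 ∈ [28/41, 35/41) → index 7
j=8: u_8=53/60 ∈ [36/41, 1) → index 9
j=9: u_9=59/60 ∈ [36/41, 1) → index 9

1 1 3 3 5 6 7 7 9 9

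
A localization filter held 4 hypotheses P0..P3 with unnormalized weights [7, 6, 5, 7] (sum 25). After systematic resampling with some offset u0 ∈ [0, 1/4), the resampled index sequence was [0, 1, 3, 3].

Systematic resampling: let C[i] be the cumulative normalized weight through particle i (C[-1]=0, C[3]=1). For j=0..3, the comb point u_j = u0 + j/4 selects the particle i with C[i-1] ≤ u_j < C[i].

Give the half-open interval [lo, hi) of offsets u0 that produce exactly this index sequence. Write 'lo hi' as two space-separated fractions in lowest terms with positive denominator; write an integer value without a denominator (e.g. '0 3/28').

11/50 1/4

C = [7/25, 13/25, 18/25, 1]
j=0 picked index 0: u0 ∈ [0, 7/25)
j=1 picked index 1: u0 ∈ [3/100, 27/100)
j=2 picked index 3: u0 ∈ [11/50, 1/2)
j=3 picked index 3: u0 ∈ [-3/100, 1/4)
intersection: [11/50, 1/4)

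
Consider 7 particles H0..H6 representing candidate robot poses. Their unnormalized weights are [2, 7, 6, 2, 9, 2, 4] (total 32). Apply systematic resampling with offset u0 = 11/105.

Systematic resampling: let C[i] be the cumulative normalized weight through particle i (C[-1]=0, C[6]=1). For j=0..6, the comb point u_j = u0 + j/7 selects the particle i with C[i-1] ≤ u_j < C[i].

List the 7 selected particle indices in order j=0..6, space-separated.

C = [1/16, 9/32, 15/32, 17/32, 13/16, 7/8, 1]
j=0: u_0=11/105 ∈ [1/16, 9/32) → index 1
j=1: u_1=26/105 ∈ [1/16, 9/32) → index 1
j=2: u_2=41/105 ∈ [9/32, 15/32) → index 2
j=3: u_3=8/15 ∈ [17/32, 13/16) → index 4
j=4: u_4=71/105 ∈ [17/32, 13/16) → index 4
j=5: u_5=86/105 ∈ [13/16, 7/8) → index 5
j=6: u_6=101/105 ∈ [7/8, 1) → index 6

1 1 2 4 4 5 6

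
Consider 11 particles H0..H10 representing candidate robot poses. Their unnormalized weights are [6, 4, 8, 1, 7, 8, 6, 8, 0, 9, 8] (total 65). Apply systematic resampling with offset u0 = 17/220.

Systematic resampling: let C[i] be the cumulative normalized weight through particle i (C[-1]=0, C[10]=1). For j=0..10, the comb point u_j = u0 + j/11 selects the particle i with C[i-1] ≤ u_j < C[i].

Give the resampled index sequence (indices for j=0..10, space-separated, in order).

C = [6/65, 2/13, 18/65, 19/65, 2/5, 34/65, 8/13, 48/65, 48/65, 57/65, 1]
j=0: u_0=17/220 ∈ [0, 6/65) → index 0
j=1: u_1=37/220 ∈ [2/13, 18/65) → index 2
j=2: u_2=57/220 ∈ [2/13, 18/65) → index 2
j=3: u_3=7/20 ∈ [19/65, 2/5) → index 4
j=4: u_4=97/220 ∈ [2/5, 34/65) → index 5
j=5: u_5=117/220 ∈ [34/65, 8/13) → index 6
j=6: u_6=137/220 ∈ [8/13, 48/65) → index 7
j=7: u_7=157/220 ∈ [8/13, 48/65) → index 7
j=8: u_8=177/220 ∈ [48/65, 57/65) → index 9
j=9: u_9=197/220 ∈ [57/65, 1) → index 10
j=10: u_10=217/220 ∈ [57/65, 1) → index 10

0 2 2 4 5 6 7 7 9 10 10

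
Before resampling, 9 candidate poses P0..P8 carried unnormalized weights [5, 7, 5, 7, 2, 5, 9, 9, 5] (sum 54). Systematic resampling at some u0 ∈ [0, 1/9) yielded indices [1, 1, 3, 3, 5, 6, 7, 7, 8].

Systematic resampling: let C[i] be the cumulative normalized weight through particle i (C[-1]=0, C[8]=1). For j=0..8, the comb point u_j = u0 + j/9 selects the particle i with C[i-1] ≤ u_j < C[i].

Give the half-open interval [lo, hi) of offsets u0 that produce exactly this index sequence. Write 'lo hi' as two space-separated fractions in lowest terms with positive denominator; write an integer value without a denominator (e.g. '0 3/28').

5/54 1/9

C = [5/54, 2/9, 17/54, 4/9, 13/27, 31/54, 20/27, 49/54, 1]
j=0 picked index 1: u0 ∈ [5/54, 2/9)
j=1 picked index 1: u0 ∈ [-1/54, 1/9)
j=2 picked index 3: u0 ∈ [5/54, 2/9)
j=3 picked index 3: u0 ∈ [-1/54, 1/9)
j=4 picked index 5: u0 ∈ [1/27, 7/54)
j=5 picked index 6: u0 ∈ [1/54, 5/27)
j=6 picked index 7: u0 ∈ [2/27, 13/54)
j=7 picked index 7: u0 ∈ [-1/27, 7/54)
j=8 picked index 8: u0 ∈ [1/54, 1/9)
intersection: [5/54, 1/9)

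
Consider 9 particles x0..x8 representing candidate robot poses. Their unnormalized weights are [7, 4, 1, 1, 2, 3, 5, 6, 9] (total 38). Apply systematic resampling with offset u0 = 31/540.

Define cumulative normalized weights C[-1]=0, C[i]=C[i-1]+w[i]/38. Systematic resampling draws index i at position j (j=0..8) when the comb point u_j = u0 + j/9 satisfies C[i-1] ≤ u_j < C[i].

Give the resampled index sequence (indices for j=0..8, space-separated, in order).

0 0 1 4 6 7 7 8 8

C = [7/38, 11/38, 6/19, 13/38, 15/38, 9/19, 23/38, 29/38, 1]
j=0: u_0=31/540 ∈ [0, 7/38) → index 0
j=1: u_1=91/540 ∈ [0, 7/38) → index 0
j=2: u_2=151/540 ∈ [7/38, 11/38) → index 1
j=3: u_3=211/540 ∈ [13/38, 15/38) → index 4
j=4: u_4=271/540 ∈ [9/19, 23/38) → index 6
j=5: u_5=331/540 ∈ [23/38, 29/38) → index 7
j=6: u_6=391/540 ∈ [23/38, 29/38) → index 7
j=7: u_7=451/540 ∈ [29/38, 1) → index 8
j=8: u_8=511/540 ∈ [29/38, 1) → index 8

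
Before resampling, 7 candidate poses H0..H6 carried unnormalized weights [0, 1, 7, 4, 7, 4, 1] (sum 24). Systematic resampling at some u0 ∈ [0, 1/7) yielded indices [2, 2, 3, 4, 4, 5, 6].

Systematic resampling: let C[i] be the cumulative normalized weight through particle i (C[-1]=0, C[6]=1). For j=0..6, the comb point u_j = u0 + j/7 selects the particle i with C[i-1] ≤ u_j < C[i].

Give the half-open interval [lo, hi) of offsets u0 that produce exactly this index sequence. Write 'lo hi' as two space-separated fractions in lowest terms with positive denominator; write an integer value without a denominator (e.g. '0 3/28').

C = [0, 1/24, 1/3, 1/2, 19/24, 23/24, 1]
j=0 picked index 2: u0 ∈ [1/24, 1/3)
j=1 picked index 2: u0 ∈ [-17/168, 4/21)
j=2 picked index 3: u0 ∈ [1/21, 3/14)
j=3 picked index 4: u0 ∈ [1/14, 61/168)
j=4 picked index 4: u0 ∈ [-1/14, 37/168)
j=5 picked index 5: u0 ∈ [13/168, 41/168)
j=6 picked index 6: u0 ∈ [17/168, 1/7)
intersection: [17/168, 1/7)

17/168 1/7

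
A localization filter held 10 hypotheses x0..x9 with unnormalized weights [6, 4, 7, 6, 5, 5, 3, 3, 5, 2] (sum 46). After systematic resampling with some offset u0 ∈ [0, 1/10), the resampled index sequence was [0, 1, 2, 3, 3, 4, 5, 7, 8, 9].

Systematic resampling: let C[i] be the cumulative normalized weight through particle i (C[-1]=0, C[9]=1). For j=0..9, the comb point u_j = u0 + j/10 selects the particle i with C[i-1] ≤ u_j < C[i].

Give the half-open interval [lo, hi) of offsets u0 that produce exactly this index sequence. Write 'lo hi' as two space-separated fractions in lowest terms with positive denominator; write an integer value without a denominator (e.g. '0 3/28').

19/230 1/10

C = [3/23, 5/23, 17/46, 1/2, 14/23, 33/46, 18/23, 39/46, 22/23, 1]
j=0 picked index 0: u0 ∈ [0, 3/23)
j=1 picked index 1: u0 ∈ [7/230, 27/230)
j=2 picked index 2: u0 ∈ [2/115, 39/230)
j=3 picked index 3: u0 ∈ [8/115, 1/5)
j=4 picked index 3: u0 ∈ [-7/230, 1/10)
j=5 picked index 4: u0 ∈ [0, 5/46)
j=6 picked index 5: u0 ∈ [1/115, 27/230)
j=7 picked index 7: u0 ∈ [19/230, 17/115)
j=8 picked index 8: u0 ∈ [11/230, 18/115)
j=9 picked index 9: u0 ∈ [13/230, 1/10)
intersection: [19/230, 1/10)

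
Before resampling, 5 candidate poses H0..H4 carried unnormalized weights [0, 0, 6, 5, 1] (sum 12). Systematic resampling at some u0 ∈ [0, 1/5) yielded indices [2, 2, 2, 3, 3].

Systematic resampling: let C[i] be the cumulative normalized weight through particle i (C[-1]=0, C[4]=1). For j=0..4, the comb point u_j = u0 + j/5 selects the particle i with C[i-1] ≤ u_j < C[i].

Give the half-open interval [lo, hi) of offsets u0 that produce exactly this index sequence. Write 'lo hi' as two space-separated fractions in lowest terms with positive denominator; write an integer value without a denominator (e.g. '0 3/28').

0 1/10

C = [0, 0, 1/2, 11/12, 1]
j=0 picked index 2: u0 ∈ [0, 1/2)
j=1 picked index 2: u0 ∈ [-1/5, 3/10)
j=2 picked index 2: u0 ∈ [-2/5, 1/10)
j=3 picked index 3: u0 ∈ [-1/10, 19/60)
j=4 picked index 3: u0 ∈ [-3/10, 7/60)
intersection: [0, 1/10)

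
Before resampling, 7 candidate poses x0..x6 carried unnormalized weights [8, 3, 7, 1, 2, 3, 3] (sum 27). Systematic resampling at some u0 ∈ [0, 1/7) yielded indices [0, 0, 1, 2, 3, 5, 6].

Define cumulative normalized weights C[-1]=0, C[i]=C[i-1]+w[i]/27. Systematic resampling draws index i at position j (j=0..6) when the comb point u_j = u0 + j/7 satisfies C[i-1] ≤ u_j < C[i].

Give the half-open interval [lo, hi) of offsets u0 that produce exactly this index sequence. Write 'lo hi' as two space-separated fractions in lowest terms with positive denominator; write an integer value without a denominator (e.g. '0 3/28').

2/21 23/189

C = [8/27, 11/27, 2/3, 19/27, 7/9, 8/9, 1]
j=0 picked index 0: u0 ∈ [0, 8/27)
j=1 picked index 0: u0 ∈ [-1/7, 29/189)
j=2 picked index 1: u0 ∈ [2/189, 23/189)
j=3 picked index 2: u0 ∈ [-4/189, 5/21)
j=4 picked index 3: u0 ∈ [2/21, 25/189)
j=5 picked index 5: u0 ∈ [4/63, 11/63)
j=6 picked index 6: u0 ∈ [2/63, 1/7)
intersection: [2/21, 23/189)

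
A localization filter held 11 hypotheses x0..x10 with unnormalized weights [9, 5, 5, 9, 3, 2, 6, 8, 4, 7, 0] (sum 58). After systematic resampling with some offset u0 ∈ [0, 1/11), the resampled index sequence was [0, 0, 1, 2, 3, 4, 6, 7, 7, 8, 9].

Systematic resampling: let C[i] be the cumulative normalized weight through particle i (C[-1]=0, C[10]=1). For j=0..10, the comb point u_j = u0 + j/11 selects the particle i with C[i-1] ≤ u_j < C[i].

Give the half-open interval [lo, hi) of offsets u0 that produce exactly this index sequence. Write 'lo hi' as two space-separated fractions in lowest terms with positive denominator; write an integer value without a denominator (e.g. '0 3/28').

23/638 35/638

C = [9/58, 7/29, 19/58, 14/29, 31/58, 33/58, 39/58, 47/58, 51/58, 1, 1]
j=0 picked index 0: u0 ∈ [0, 9/58)
j=1 picked index 0: u0 ∈ [-1/11, 41/638)
j=2 picked index 1: u0 ∈ [-17/638, 19/319)
j=3 picked index 2: u0 ∈ [-10/319, 35/638)
j=4 picked index 3: u0 ∈ [-23/638, 38/319)
j=5 picked index 4: u0 ∈ [9/319, 51/638)
j=6 picked index 6: u0 ∈ [15/638, 81/638)
j=7 picked index 7: u0 ∈ [23/638, 111/638)
j=8 picked index 7: u0 ∈ [-35/638, 53/638)
j=9 picked index 8: u0 ∈ [-5/638, 39/638)
j=10 picked index 9: u0 ∈ [-19/638, 1/11)
intersection: [23/638, 35/638)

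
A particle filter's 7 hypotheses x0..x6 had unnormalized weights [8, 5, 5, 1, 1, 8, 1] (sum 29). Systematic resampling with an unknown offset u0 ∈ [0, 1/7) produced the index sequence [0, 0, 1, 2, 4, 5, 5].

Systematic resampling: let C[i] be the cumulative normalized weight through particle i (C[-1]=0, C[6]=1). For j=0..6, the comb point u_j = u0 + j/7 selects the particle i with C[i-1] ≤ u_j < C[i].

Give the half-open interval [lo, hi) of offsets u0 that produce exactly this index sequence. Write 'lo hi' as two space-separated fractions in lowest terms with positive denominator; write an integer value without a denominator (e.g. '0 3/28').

17/203 22/203

C = [8/29, 13/29, 18/29, 19/29, 20/29, 28/29, 1]
j=0 picked index 0: u0 ∈ [0, 8/29)
j=1 picked index 0: u0 ∈ [-1/7, 27/203)
j=2 picked index 1: u0 ∈ [-2/203, 33/203)
j=3 picked index 2: u0 ∈ [4/203, 39/203)
j=4 picked index 4: u0 ∈ [17/203, 24/203)
j=5 picked index 5: u0 ∈ [-5/203, 51/203)
j=6 picked index 5: u0 ∈ [-34/203, 22/203)
intersection: [17/203, 22/203)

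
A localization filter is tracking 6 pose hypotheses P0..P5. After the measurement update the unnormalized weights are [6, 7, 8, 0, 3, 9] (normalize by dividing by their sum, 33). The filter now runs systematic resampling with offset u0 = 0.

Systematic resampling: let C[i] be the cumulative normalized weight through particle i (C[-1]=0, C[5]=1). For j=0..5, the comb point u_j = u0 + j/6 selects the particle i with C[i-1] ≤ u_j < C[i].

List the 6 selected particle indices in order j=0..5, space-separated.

C = [2/11, 13/33, 7/11, 7/11, 8/11, 1]
j=0: u_0=0 ∈ [0, 2/11) → index 0
j=1: u_1=1/6 ∈ [0, 2/11) → index 0
j=2: u_2=1/3 ∈ [2/11, 13/33) → index 1
j=3: u_3=1/2 ∈ [13/33, 7/11) → index 2
j=4: u_4=2/3 ∈ [7/11, 8/11) → index 4
j=5: u_5=5/6 ∈ [8/11, 1) → index 5

0 0 1 2 4 5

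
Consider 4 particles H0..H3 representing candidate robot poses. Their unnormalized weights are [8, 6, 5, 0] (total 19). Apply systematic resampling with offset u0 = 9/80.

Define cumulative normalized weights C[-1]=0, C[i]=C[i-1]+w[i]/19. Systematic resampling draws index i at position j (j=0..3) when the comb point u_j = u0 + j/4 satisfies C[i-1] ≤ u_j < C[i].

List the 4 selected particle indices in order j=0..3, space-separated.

C = [8/19, 14/19, 1, 1]
j=0: u_0=9/80 ∈ [0, 8/19) → index 0
j=1: u_1=29/80 ∈ [0, 8/19) → index 0
j=2: u_2=49/80 ∈ [8/19, 14/19) → index 1
j=3: u_3=69/80 ∈ [14/19, 1) → index 2

0 0 1 2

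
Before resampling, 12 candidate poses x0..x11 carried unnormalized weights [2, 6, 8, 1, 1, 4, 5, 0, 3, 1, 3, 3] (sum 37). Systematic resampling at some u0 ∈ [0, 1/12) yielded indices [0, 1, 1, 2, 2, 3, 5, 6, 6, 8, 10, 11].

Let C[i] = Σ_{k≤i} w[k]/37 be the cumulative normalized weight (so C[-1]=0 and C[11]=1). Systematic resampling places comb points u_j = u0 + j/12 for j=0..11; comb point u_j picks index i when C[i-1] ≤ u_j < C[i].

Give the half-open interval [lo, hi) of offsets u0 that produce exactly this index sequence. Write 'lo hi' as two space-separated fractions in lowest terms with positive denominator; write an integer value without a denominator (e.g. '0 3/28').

7/444 19/444

C = [2/37, 8/37, 16/37, 17/37, 18/37, 22/37, 27/37, 27/37, 30/37, 31/37, 34/37, 1]
j=0 picked index 0: u0 ∈ [0, 2/37)
j=1 picked index 1: u0 ∈ [-13/444, 59/444)
j=2 picked index 1: u0 ∈ [-25/222, 11/222)
j=3 picked index 2: u0 ∈ [-5/148, 27/148)
j=4 picked index 2: u0 ∈ [-13/111, 11/111)
j=5 picked index 3: u0 ∈ [7/444, 19/444)
j=6 picked index 5: u0 ∈ [-1/74, 7/74)
j=7 picked index 6: u0 ∈ [5/444, 65/444)
j=8 picked index 6: u0 ∈ [-8/111, 7/111)
j=9 picked index 8: u0 ∈ [-3/148, 9/148)
j=10 picked index 10: u0 ∈ [1/222, 19/222)
j=11 picked index 11: u0 ∈ [1/444, 1/12)
intersection: [7/444, 19/444)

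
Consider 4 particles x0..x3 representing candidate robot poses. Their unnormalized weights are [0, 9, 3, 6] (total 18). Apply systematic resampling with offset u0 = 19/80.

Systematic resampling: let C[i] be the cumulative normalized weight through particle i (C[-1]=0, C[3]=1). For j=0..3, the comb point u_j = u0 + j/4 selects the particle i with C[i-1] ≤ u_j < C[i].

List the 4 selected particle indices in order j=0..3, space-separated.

C = [0, 1/2, 2/3, 1]
j=0: u_0=19/80 ∈ [0, 1/2) → index 1
j=1: u_1=39/80 ∈ [0, 1/2) → index 1
j=2: u_2=59/80 ∈ [2/3, 1) → index 3
j=3: u_3=79/80 ∈ [2/3, 1) → index 3

1 1 3 3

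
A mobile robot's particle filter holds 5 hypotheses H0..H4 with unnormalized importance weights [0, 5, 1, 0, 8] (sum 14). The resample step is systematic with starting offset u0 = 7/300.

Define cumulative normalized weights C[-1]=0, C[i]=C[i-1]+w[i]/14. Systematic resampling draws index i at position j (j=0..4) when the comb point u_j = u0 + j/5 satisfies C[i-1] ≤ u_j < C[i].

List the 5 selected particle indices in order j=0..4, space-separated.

1 1 2 4 4

C = [0, 5/14, 3/7, 3/7, 1]
j=0: u_0=7/300 ∈ [0, 5/14) → index 1
j=1: u_1=67/300 ∈ [0, 5/14) → index 1
j=2: u_2=127/300 ∈ [5/14, 3/7) → index 2
j=3: u_3=187/300 ∈ [3/7, 1) → index 4
j=4: u_4=247/300 ∈ [3/7, 1) → index 4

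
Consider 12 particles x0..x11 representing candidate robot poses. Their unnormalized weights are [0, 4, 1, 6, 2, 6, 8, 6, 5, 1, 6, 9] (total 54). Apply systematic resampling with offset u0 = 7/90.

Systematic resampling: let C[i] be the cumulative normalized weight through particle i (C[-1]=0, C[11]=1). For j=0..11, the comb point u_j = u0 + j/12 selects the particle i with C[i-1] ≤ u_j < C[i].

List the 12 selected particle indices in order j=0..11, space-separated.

2 3 5 5 6 6 7 8 10 10 11 11

C = [0, 2/27, 5/54, 11/54, 13/54, 19/54, 1/2, 11/18, 19/27, 13/18, 5/6, 1]
j=0: u_0=7/90 ∈ [2/27, 5/54) → index 2
j=1: u_1=29/180 ∈ [5/54, 11/54) → index 3
j=2: u_2=11/45 ∈ [13/54, 19/54) → index 5
j=3: u_3=59/180 ∈ [13/54, 19/54) → index 5
j=4: u_4=37/90 ∈ [19/54, 1/2) → index 6
j=5: u_5=89/180 ∈ [19/54, 1/2) → index 6
j=6: u_6=26/45 ∈ [1/2, 11/18) → index 7
j=7: u_7=119/180 ∈ [11/18, 19/27) → index 8
j=8: u_8=67/90 ∈ [13/18, 5/6) → index 10
j=9: u_9=149/180 ∈ [13/18, 5/6) → index 10
j=10: u_10=41/45 ∈ [5/6, 1) → index 11
j=11: u_11=179/180 ∈ [5/6, 1) → index 11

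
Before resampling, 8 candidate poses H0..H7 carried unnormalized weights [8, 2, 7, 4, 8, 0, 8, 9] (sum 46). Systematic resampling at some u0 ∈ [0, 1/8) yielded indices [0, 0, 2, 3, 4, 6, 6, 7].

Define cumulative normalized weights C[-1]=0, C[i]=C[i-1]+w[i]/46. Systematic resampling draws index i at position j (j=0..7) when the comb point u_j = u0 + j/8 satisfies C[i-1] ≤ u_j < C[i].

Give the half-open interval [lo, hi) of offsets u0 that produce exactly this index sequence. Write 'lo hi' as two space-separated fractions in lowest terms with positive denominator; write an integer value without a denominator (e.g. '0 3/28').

C = [4/23, 5/23, 17/46, 21/46, 29/46, 29/46, 37/46, 1]
j=0 picked index 0: u0 ∈ [0, 4/23)
j=1 picked index 0: u0 ∈ [-1/8, 9/184)
j=2 picked index 2: u0 ∈ [-3/92, 11/92)
j=3 picked index 3: u0 ∈ [-1/184, 15/184)
j=4 picked index 4: u0 ∈ [-1/23, 3/23)
j=5 picked index 6: u0 ∈ [1/184, 33/184)
j=6 picked index 6: u0 ∈ [-11/92, 5/92)
j=7 picked index 7: u0 ∈ [-13/184, 1/8)
intersection: [1/184, 9/184)

1/184 9/184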